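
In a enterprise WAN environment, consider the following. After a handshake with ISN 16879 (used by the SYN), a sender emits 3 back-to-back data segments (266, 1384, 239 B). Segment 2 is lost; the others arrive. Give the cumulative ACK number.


SYN uses sequence number 16879; first data byte = ISN + 1 = 16880.
Segment 1: SEQ = 16880, len = 266 B, covers [16880, 17145]
Segment 2: SEQ = 17146, len = 1384 B, covers [17146, 18529] [LOST]
Segment 3: SEQ = 18530, len = 239 B, covers [18530, 18768]
In-order data received: bytes [16880, 17145] (segments 1..1).
Segment 2 missing -> gap begins at byte 17146; later segments buffered out of order.
Cumulative ACK = next expected in-order byte = 16880 + 266 = 17146

17146


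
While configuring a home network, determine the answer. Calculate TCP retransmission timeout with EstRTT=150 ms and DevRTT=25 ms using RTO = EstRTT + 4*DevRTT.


Given: EstRTT = 150 ms, DevRTT = 25 ms
Timeout = EstRTT + 4 * DevRTT
4 * DevRTT = 4 * 25 = 100
Timeout = 150 + 100 = 250 ms

250


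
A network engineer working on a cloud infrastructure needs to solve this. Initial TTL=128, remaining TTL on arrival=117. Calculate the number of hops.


Given: initial TTL = 128, received TTL = 117
Hops = initial TTL - received TTL
Hops = 128 - 117 = 11

11


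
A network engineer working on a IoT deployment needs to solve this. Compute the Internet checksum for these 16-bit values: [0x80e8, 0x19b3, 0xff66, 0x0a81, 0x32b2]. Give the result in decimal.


Given words: [0x80e8, 0x19b3, 0xff66, 0x0a81, 0x32b2]
Step 1: Sum all words
Raw sum = 33000 + 6579 + 65382 + 2689 + 12978 = 120628
Step 2: Fold carry: (55092 + 1) = 55093
One's complement = ~55093 & 0xFFFF = 10442

10442


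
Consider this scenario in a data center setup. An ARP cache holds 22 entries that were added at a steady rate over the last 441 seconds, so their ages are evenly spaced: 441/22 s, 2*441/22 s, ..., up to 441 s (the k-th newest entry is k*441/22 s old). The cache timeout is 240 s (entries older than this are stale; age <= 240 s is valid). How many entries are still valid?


Ages are k * 441/22 s for k = 1..22 (spacing = 20.0455 s).
Entry k is valid iff k * 441/22 <= 240 iff k <= 22 * 240 / 441 = 11.9728
n_valid = floor(11.9728) = 11
(n_stale = 22 - 11 = 11)

11


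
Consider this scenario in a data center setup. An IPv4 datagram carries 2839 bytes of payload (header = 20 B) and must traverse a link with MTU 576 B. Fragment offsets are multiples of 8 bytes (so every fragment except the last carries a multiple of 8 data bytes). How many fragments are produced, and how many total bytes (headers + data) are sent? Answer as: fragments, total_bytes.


Max data per non-final fragment = floor((MTU - header)/8)*8 = floor((576 - 20)/8)*8 = floor(556/8)*8 = 552 B
Final fragment needs no 8-byte alignment: it can carry up to MTU - header = 556 B
Non-final fragments needed = ceil((payload - 556) / 552) = ceil(2283/552) = ceil(4.1359) = 5
Number of fragments = 5 + 1 = 6
Fragment sizes (data): 5 * 552 B + 79 B (last, 79 <= 556 OK)
Total bytes sent = payload + n_frags * header = 2839 + 6*20 = 2839 + 120 = 2959 B

6, 2959


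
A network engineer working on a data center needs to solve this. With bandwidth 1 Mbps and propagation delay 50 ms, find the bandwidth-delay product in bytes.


Given: bandwidth = 1 Mbps, delay = 50 ms
BDP in bits = 1 * 10^6 * 50 / 1000
BDP in bits = 50000
BDP in bytes = 50000 / 8 = 6250

6250


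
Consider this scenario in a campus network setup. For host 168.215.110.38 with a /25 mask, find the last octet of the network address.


Given: IP = 168.215.110.38, prefix = /25
Subnet mask = 255.255.255.128
Last octet of IP: 38
Last octet of mask: 128
Network last octet = 38 AND 128 = 0

0


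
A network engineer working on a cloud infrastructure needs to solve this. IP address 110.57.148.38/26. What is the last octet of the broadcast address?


Given: IP = 110.57.148.38, prefix = /26
Host bits = 32 - 26 = 6
Network last octet = 38 AND mask = 0
Host part size = 2^6 - 1 = 63
Broadcast last octet = 0 OR 63 = 63

63


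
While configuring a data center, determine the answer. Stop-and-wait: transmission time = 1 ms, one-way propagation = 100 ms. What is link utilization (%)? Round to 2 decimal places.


Given: Ttrans = 1 ms, Tprop = 100 ms
RTT = 2 * Tprop = 2 * 100 = 200 ms
U = Ttrans / (Ttrans + RTT)
U = 1 / (1 + 200)
U = 1 / 201 = 0.004975
U% = 0.50%

0.50


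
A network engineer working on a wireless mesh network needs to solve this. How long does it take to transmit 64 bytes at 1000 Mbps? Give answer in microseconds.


Given: packet = 64 bytes, bandwidth = 1000 Mbps
Packet in bits = 64 * 8 = 512 bits
Bandwidth = 1000 * 10^6 = 1000000000 bps
Time = 512 / 1000000000 seconds
Time in us = 512 * 10^6 / 1000000000 = 0.512

0.512


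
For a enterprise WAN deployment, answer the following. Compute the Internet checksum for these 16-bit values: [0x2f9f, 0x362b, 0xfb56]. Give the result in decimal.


Given words: [0x2f9f, 0x362b, 0xfb56]
Step 1: Sum all words
Raw sum = 12191 + 13867 + 64342 = 90400
Step 2: Fold carry: (24864 + 1) = 24865
One's complement = ~24865 & 0xFFFF = 40670

40670


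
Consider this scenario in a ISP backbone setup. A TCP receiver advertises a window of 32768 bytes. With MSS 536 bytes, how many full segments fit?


Given: RWND = 32768 bytes, MSS = 536 bytes
Full segments = floor(RWND / MSS)
Full segments = floor(32768 / 536)
Full segments = floor(61.1343) = 61

61


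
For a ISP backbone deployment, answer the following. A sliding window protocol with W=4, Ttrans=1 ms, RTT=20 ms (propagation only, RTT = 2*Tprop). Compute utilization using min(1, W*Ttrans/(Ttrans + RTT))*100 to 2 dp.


Given: W = 4, Ttrans = 1 ms, RTT = 20 ms (= 2 * Tprop, Tprop = 10 ms)
Cycle time = Ttrans + RTT = 1 + 20 = 21 ms (first packet sent until its ACK returns)
W * Ttrans = 4 * 1 = 4 ms of sending per cycle
W * Ttrans / (Ttrans + RTT) = 4 / 21 = 0.190476
U = min(1, 0.190476) = 0.190476
U% = 19.05%

19.05


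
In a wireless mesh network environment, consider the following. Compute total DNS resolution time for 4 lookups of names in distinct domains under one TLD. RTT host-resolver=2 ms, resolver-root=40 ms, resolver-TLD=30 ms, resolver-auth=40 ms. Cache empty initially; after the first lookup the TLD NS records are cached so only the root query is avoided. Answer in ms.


Lookup 1 (cold cache): local + root + TLD + auth = 2 + 40 + 30 + 40 = 112 ms
Lookups 2..4 (TLD NS cached -> skip root; new domain -> still ask TLD and auth): local + TLD + auth = 2 + 30 + 40 = 72 ms each
Remaining 3 lookups: 3 * 72 = 216 ms
Total = 112 + 216 = 328 ms

328


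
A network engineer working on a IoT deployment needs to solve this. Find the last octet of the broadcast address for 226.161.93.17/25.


Given: IP = 226.161.93.17, prefix = /25
Host bits = 32 - 25 = 7
Network last octet = 17 AND mask = 0
Host part size = 2^7 - 1 = 127
Broadcast last octet = 0 OR 127 = 127

127


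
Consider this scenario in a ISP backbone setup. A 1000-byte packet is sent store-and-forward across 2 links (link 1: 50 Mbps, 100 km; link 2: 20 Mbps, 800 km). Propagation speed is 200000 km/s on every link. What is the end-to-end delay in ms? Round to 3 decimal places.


Packet = 1000 bytes = 8000 bits. Store-and-forward: sum (t_trans + t_prop) per link.
Link 1: t_trans = 8000/(50*10^6) s = 0.1600 ms; t_prop = 100/200000 s = 0.5000 ms; subtotal = 0.6600 ms
Link 2: t_trans = 8000/(20*10^6) s = 0.4000 ms; t_prop = 800/200000 s = 4.0000 ms; subtotal = 4.4000 ms
End-to-end = 0.6600 + 4.4000 = 5.0600 ms -> 5.060 ms (3 dp)

5.060


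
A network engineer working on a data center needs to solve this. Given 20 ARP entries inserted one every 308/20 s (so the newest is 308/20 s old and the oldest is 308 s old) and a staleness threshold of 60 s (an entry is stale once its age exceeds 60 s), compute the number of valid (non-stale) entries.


Ages are k * 308/20 s for k = 1..20 (spacing = 15.4000 s).
Entry k is valid iff k * 308/20 <= 60 iff k <= 20 * 60 / 308 = 3.8961
n_valid = floor(3.8961) = 3
(n_stale = 20 - 3 = 17)

3


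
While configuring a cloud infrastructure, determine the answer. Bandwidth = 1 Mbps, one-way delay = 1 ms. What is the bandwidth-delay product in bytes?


Given: bandwidth = 1 Mbps, delay = 1 ms
BDP in bits = 1 * 10^6 * 1 / 1000
BDP in bits = 1000
BDP in bytes = 1000 / 8 = 125

125


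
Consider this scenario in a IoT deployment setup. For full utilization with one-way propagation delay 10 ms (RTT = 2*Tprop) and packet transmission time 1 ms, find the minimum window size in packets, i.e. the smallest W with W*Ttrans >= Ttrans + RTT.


Given: Ttrans = 1 ms, RTT = 20 ms (= 2 * Tprop, Tprop = 10 ms)
Time until first ACK returns = Ttrans + RTT = 1 + 20 = 21 ms
Need W * Ttrans >= Ttrans + RTT  ->  W >= (Ttrans + RTT) / Ttrans
(Ttrans + RTT) / Ttrans = 21 / 1 = 21
W_min = ceil(21) = 21

21


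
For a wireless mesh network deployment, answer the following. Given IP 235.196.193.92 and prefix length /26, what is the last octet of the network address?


Given: IP = 235.196.193.92, prefix = /26
Subnet mask = 255.255.255.192
Last octet of IP: 92
Last octet of mask: 192
Network last octet = 92 AND 192 = 64

64


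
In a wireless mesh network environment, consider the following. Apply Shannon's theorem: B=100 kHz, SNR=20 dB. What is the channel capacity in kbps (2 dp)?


Given: B = 100 kHz, SNR = 20 dB
SNR linear = 10^(20/10) = 100
1 + SNR = 101
log2(101) = 6.6582114828
C = 100 * 1000 * 6.6582114828 = 665821.1483 bps
C = 665.821148 kbps -> 665.82 kbps (2 dp)

665.82


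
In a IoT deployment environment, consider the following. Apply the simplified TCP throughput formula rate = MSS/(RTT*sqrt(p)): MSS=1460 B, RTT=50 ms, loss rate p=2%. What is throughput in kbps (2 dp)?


Given: MSS = 1460 bytes, RTT = 50 ms, loss = 2%
RTT in seconds = 50 / 1000 = 0.05
Loss rate = 2% = 0.02
sqrt(loss) = sqrt(0.02) = 0.141421356237
Throughput (bytes/s) = 1460 / (0.05 * 0.141421356237) = 206475.1801
Throughput (kbps) = 206475.1801 * 8 / 1000 = 1651.801441 -> 1651.80 kbps (2 dp)

1651.80


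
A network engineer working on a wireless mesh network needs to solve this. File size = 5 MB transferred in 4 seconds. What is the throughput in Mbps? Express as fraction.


Given: file = 5 MB, time = 4 s
File in Mb = 5 * 8 = 40 Mb
Throughput = 40 / 4 Mbps
Throughput = 10 Mbps

10


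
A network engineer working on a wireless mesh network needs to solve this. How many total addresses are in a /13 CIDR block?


Given: CIDR prefix /13
Host bits = 32 - 13 = 19
Total addresses = 2^19 = 524288

524288


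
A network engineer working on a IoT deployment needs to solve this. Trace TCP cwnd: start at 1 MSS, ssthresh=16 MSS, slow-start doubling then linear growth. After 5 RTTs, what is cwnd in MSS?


RTT 0: cwnd = 1 MSS (initial)
RTT 1: cwnd = 2 MSS (slow start, doubled)
RTT 2: cwnd = 4 MSS (slow start, doubled)
RTT 3: cwnd = 8 MSS (slow start, doubled)
RTT 4: cwnd = 16 MSS (slow start, doubled)
RTT 5: cwnd = 17 MSS (congestion avoidance, +1)

17


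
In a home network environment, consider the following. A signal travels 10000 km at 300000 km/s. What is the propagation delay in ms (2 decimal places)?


Given: distance = 10000 km, speed = 300000 km/s
Delay = distance / speed = 10000 / 300000 seconds
Delay in ms = 10000 * 1000 / 300000
Delay = 33.3333 ms
Rounded to 2 dp = 33.33 ms

33.33


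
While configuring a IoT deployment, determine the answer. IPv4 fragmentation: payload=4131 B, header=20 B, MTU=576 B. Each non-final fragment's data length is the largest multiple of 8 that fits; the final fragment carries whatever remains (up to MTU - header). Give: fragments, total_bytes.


Max data per non-final fragment = floor((MTU - header)/8)*8 = floor((576 - 20)/8)*8 = floor(556/8)*8 = 552 B
Final fragment needs no 8-byte alignment: it can carry up to MTU - header = 556 B
Non-final fragments needed = ceil((payload - 556) / 552) = ceil(3575/552) = ceil(6.4764) = 7
Number of fragments = 7 + 1 = 8
Fragment sizes (data): 7 * 552 B + 267 B (last, 267 <= 556 OK)
Total bytes sent = payload + n_frags * header = 4131 + 8*20 = 4131 + 160 = 4291 B

8, 4291


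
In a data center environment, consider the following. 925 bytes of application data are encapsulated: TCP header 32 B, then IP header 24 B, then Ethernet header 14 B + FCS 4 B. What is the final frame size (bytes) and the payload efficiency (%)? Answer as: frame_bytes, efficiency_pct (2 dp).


TCP segment = 925 + 32 = 957 B
IP packet = 957 + 24 = 981 B
Ethernet frame = 981 + 14 + 4 = 999 B
Efficiency = app / frame = 925 / 999 = 0.925926 = 92.5926% -> 92.59% (2 dp)

999, 92.59


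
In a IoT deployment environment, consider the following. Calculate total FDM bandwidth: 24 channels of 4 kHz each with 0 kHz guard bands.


Given: 24 channels, 4 kHz each, guard = 0 kHz
Channel bandwidth = 24 * 4 = 96 kHz
Guard bands = 23 gaps * 0 kHz = 0 kHz
Total = 96 + 0 = 96 kHz

96


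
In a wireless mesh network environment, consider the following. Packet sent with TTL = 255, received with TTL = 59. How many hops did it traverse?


Given: initial TTL = 255, received TTL = 59
Hops = initial TTL - received TTL
Hops = 255 - 59 = 196

196


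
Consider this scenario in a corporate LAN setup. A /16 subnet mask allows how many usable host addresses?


Given: subnet mask /16
Host bits = 32 - 16 = 16
Total addresses = 2^16 = 65536
Usable hosts = 65536 - 2 (network + broadcast) = 65534

65534


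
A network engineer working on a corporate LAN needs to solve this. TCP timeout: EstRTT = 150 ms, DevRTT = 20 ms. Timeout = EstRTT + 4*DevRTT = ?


Given: EstRTT = 150 ms, DevRTT = 20 ms
Timeout = EstRTT + 4 * DevRTT
4 * DevRTT = 4 * 20 = 80
Timeout = 150 + 80 = 230 ms

230


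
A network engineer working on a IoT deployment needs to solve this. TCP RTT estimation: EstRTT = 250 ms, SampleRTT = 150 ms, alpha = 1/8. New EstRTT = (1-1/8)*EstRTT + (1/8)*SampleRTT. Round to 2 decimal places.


Given: EstRTT = 250 ms, SampleRTT = 150 ms, alpha = 1/8
New EstRTT = (1 - alpha) * EstRTT + alpha * SampleRTT
(7/8) * 250 = 218.75
(1/8) * 150 = 18.75
New EstRTT = 218.75 + 18.75 = 237.5 ms -> 237.50 ms (2 dp)

237.50


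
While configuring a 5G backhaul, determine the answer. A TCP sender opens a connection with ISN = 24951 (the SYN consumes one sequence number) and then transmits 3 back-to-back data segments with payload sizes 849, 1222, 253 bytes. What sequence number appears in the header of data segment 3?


The SYN occupies sequence number ISN = 24951, so the first data byte is ISN + 1 = 24952.
SEQ of data segment i = (ISN + 1) + sum of payload sizes of segments 1..i-1.
Segment 1: SEQ = 24952, payload = 849 bytes
Segment 2: SEQ = 25801, payload = 1222 bytes
Segment 3: SEQ = 27023, payload = 253 bytes
SEQ of segment 3 = 24952 + 849 + 1222 = 27023

27023


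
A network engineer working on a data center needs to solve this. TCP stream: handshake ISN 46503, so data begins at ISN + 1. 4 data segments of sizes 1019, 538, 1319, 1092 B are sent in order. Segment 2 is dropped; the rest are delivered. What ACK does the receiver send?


SYN uses sequence number 46503; first data byte = ISN + 1 = 46504.
Segment 1: SEQ = 46504, len = 1019 B, covers [46504, 47522]
Segment 2: SEQ = 47523, len = 538 B, covers [47523, 48060] [LOST]
Segment 3: SEQ = 48061, len = 1319 B, covers [48061, 49379]
Segment 4: SEQ = 49380, len = 1092 B, covers [49380, 50471]
In-order data received: bytes [46504, 47522] (segments 1..1).
Segment 2 missing -> gap begins at byte 47523; later segments buffered out of order.
Cumulative ACK = next expected in-order byte = 46504 + 1019 = 47523

47523


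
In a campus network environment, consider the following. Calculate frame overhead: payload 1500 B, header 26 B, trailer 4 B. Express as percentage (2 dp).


Given: payload = 1500 B, header = 26 B, trailer = 4 B
Overhead bytes = header + trailer = 26 + 4 = 30
Total frame = payload + overhead = 1500 + 30 = 1530
Overhead % = 30 / 1530 * 100 = 1.9608% -> 1.96% (2 dp)

1.96


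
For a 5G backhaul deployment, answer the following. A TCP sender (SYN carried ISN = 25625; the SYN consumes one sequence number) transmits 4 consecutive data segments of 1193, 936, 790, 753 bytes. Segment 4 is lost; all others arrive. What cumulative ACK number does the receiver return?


SYN uses sequence number 25625; first data byte = ISN + 1 = 25626.
Segment 1: SEQ = 25626, len = 1193 B, covers [25626, 26818]
Segment 2: SEQ = 26819, len = 936 B, covers [26819, 27754]
Segment 3: SEQ = 27755, len = 790 B, covers [27755, 28544]
Segment 4: SEQ = 28545, len = 753 B, covers [28545, 29297] [LOST]
In-order data received: bytes [25626, 28544] (segments 1..3).
Segment 4 missing -> gap begins at byte 28545.
Cumulative ACK = next expected in-order byte = 25626 + 1193 + 936 + 790 = 28545

28545


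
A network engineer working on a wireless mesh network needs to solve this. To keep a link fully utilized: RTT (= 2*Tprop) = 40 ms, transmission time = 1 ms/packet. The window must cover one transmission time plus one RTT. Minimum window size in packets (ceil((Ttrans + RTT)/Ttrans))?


Given: Ttrans = 1 ms, RTT = 40 ms (= 2 * Tprop, Tprop = 20 ms)
Time until first ACK returns = Ttrans + RTT = 1 + 40 = 41 ms
Need W * Ttrans >= Ttrans + RTT  ->  W >= (Ttrans + RTT) / Ttrans
(Ttrans + RTT) / Ttrans = 41 / 1 = 41
W_min = ceil(41) = 41

41


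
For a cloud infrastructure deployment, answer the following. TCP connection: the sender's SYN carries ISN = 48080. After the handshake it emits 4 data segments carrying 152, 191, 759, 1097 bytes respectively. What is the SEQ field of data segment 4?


The SYN occupies sequence number ISN = 48080, so the first data byte is ISN + 1 = 48081.
SEQ of data segment i = (ISN + 1) + sum of payload sizes of segments 1..i-1.
Segment 1: SEQ = 48081, payload = 152 bytes
Segment 2: SEQ = 48233, payload = 191 bytes
Segment 3: SEQ = 48424, payload = 759 bytes
Segment 4: SEQ = 49183, payload = 1097 bytes
SEQ of segment 4 = 48081 + 152 + 191 + 759 = 49183

49183


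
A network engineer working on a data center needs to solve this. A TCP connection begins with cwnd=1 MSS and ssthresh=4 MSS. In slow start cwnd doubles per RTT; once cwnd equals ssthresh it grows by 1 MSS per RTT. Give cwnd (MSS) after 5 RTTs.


RTT 0: cwnd = 1 MSS (initial)
RTT 1: cwnd = 2 MSS (slow start, doubled)
RTT 2: cwnd = 4 MSS (slow start, doubled)
RTT 3: cwnd = 5 MSS (congestion avoidance, +1)
RTT 4: cwnd = 6 MSS (congestion avoidance, +1)
RTT 5: cwnd = 7 MSS (congestion avoidance, +1)

7


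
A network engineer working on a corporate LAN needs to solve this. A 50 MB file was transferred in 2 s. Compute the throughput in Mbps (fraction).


Given: file = 50 MB, time = 2 s
File in Mb = 50 * 8 = 400 Mb
Throughput = 400 / 2 Mbps
Throughput = 200 Mbps

200


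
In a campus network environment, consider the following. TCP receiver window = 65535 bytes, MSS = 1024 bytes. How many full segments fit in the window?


Given: RWND = 65535 bytes, MSS = 1024 bytes
Full segments = floor(RWND / MSS)
Full segments = floor(65535 / 1024)
Full segments = floor(63.999) = 63

63


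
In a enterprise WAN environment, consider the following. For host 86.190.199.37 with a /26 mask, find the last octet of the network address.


Given: IP = 86.190.199.37, prefix = /26
Subnet mask = 255.255.255.192
Last octet of IP: 37
Last octet of mask: 192
Network last octet = 37 AND 192 = 0

0


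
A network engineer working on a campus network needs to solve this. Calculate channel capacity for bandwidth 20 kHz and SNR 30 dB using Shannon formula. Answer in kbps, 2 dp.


Given: B = 20 kHz, SNR = 30 dB
SNR linear = 10^(30/10) = 1000
1 + SNR = 1001
log2(1001) = 9.9672262588
C = 20 * 1000 * 9.9672262588 = 199344.5252 bps
C = 199.344525 kbps -> 199.34 kbps (2 dp)

199.34


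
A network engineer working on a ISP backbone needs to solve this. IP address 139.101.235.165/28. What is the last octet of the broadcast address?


Given: IP = 139.101.235.165, prefix = /28
Host bits = 32 - 28 = 4
Network last octet = 165 AND mask = 160
Host part size = 2^4 - 1 = 15
Broadcast last octet = 160 OR 15 = 175

175


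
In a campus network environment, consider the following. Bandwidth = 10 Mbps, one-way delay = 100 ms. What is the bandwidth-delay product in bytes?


Given: bandwidth = 10 Mbps, delay = 100 ms
BDP in bits = 10 * 10^6 * 100 / 1000
BDP in bits = 1000000
BDP in bytes = 1000000 / 8 = 125000

125000


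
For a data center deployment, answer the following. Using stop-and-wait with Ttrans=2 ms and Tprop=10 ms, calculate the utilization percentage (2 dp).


Given: Ttrans = 2 ms, Tprop = 10 ms
RTT = 2 * Tprop = 2 * 10 = 20 ms
U = Ttrans / (Ttrans + RTT)
U = 2 / (2 + 20)
U = 2 / 22 = 0.090909
U% = 9.09%

9.09


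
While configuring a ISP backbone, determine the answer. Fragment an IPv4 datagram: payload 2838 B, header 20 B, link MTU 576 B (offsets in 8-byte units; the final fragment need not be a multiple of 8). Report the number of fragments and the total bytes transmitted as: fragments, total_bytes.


Max data per non-final fragment = floor((MTU - header)/8)*8 = floor((576 - 20)/8)*8 = floor(556/8)*8 = 552 B
Final fragment needs no 8-byte alignment: it can carry up to MTU - header = 556 B
Non-final fragments needed = ceil((payload - 556) / 552) = ceil(2282/552) = ceil(4.1341) = 5
Number of fragments = 5 + 1 = 6
Fragment sizes (data): 5 * 552 B + 78 B (last, 78 <= 556 OK)
Total bytes sent = payload + n_frags * header = 2838 + 6*20 = 2838 + 120 = 2958 B

6, 2958


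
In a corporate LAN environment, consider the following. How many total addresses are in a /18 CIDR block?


Given: CIDR prefix /18
Host bits = 32 - 18 = 14
Total addresses = 2^14 = 16384

16384


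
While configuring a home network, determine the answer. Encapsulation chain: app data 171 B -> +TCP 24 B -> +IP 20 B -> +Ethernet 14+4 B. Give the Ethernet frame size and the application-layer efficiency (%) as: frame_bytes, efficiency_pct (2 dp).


TCP segment = 171 + 24 = 195 B
IP packet = 195 + 20 = 215 B
Ethernet frame = 215 + 14 + 4 = 233 B
Efficiency = app / frame = 171 / 233 = 0.733906 = 73.3906% -> 73.39% (2 dp)

233, 73.39


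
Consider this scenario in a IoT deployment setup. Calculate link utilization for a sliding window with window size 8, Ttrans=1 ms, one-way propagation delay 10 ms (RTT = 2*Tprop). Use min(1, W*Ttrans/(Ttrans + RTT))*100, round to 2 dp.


Given: W = 8, Ttrans = 1 ms, RTT = 20 ms (= 2 * Tprop, Tprop = 10 ms)
Cycle time = Ttrans + RTT = 1 + 20 = 21 ms (first packet sent until its ACK returns)
W * Ttrans = 8 * 1 = 8 ms of sending per cycle
W * Ttrans / (Ttrans + RTT) = 8 / 21 = 0.380952
U = min(1, 0.380952) = 0.380952
U% = 38.10%

38.10


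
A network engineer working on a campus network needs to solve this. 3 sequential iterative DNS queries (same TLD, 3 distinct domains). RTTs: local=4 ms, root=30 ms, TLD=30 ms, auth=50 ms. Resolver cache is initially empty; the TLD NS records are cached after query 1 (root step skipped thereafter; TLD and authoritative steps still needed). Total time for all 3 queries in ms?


Lookup 1 (cold cache): local + root + TLD + auth = 4 + 30 + 30 + 50 = 114 ms
Lookups 2..3 (TLD NS cached -> skip root; new domain -> still ask TLD and auth): local + TLD + auth = 4 + 30 + 50 = 84 ms each
Remaining 2 lookups: 2 * 84 = 168 ms
Total = 114 + 168 = 282 ms

282


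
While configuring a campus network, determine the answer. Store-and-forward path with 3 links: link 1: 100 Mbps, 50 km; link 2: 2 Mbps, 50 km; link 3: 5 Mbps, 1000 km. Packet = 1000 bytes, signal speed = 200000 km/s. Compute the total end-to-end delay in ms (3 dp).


Packet = 1000 bytes = 8000 bits. Store-and-forward: sum (t_trans + t_prop) per link.
Link 1: t_trans = 8000/(100*10^6) s = 0.0800 ms; t_prop = 50/200000 s = 0.2500 ms; subtotal = 0.3300 ms
Link 2: t_trans = 8000/(2*10^6) s = 4.0000 ms; t_prop = 50/200000 s = 0.2500 ms; subtotal = 4.2500 ms
Link 3: t_trans = 8000/(5*10^6) s = 1.6000 ms; t_prop = 1000/200000 s = 5.0000 ms; subtotal = 6.6000 ms
End-to-end = 0.3300 + 4.2500 + 6.6000 = 11.1800 ms -> 11.180 ms (3 dp)

11.180


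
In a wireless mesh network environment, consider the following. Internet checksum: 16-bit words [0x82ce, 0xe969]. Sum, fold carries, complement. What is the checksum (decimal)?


Given words: [0x82ce, 0xe969]
Step 1: Sum all words
Raw sum = 33486 + 59753 = 93239
Step 2: Fold carry: (27703 + 1) = 27704
One's complement = ~27704 & 0xFFFF = 37831

37831


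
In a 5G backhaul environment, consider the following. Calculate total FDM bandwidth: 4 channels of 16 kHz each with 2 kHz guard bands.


Given: 4 channels, 16 kHz each, guard = 2 kHz
Channel bandwidth = 4 * 16 = 64 kHz
Guard bands = 3 gaps * 2 kHz = 6 kHz
Total = 64 + 6 = 70 kHz

70


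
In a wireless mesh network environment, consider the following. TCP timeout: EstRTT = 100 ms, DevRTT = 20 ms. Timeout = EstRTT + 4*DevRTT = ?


Given: EstRTT = 100 ms, DevRTT = 20 ms
Timeout = EstRTT + 4 * DevRTT
4 * DevRTT = 4 * 20 = 80
Timeout = 100 + 80 = 180 ms

180


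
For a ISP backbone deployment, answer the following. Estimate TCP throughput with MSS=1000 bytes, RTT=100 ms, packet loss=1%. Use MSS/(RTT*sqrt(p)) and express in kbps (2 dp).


Given: MSS = 1000 bytes, RTT = 100 ms, loss = 1%
RTT in seconds = 100 / 1000 = 0.1
Loss rate = 1% = 0.01
sqrt(loss) = sqrt(0.01) = 0.1
Throughput (bytes/s) = 1000 / (0.1 * 0.1) = 100000.0000
Throughput (kbps) = 100000.0000 * 8 / 1000 = 800.000000 -> 800.00 kbps (2 dp)

800.00


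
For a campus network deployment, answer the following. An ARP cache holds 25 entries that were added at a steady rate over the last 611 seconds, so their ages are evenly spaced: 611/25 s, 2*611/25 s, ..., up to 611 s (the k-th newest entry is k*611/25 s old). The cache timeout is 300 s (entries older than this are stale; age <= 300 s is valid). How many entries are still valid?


Ages are k * 611/25 s for k = 1..25 (spacing = 24.4400 s).
Entry k is valid iff k * 611/25 <= 300 iff k <= 25 * 300 / 611 = 12.2750
n_valid = floor(12.2750) = 12
(n_stale = 25 - 12 = 13)

12


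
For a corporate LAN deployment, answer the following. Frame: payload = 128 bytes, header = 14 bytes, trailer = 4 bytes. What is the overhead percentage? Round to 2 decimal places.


Given: payload = 128 B, header = 14 B, trailer = 4 B
Overhead bytes = header + trailer = 14 + 4 = 18
Total frame = payload + overhead = 128 + 18 = 146
Overhead % = 18 / 146 * 100 = 12.3288% -> 12.33% (2 dp)

12.33


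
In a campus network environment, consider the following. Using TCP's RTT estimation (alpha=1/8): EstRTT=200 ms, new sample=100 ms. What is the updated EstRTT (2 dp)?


Given: EstRTT = 200 ms, SampleRTT = 100 ms, alpha = 1/8
New EstRTT = (1 - alpha) * EstRTT + alpha * SampleRTT
(7/8) * 200 = 175
(1/8) * 100 = 12.5
New EstRTT = 175 + 12.5 = 187.5 ms -> 187.50 ms (2 dp)

187.50


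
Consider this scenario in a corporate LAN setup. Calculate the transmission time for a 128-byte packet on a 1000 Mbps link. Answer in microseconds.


Given: packet = 128 bytes, bandwidth = 1000 Mbps
Packet in bits = 128 * 8 = 1024 bits
Bandwidth = 1000 * 10^6 = 1000000000 bps
Time = 1024 / 1000000000 seconds
Time in us = 1024 * 10^6 / 1000000000 = 1.024

1.024


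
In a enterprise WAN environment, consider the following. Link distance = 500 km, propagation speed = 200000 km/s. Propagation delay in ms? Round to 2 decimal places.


Given: distance = 500 km, speed = 200000 km/s
Delay = distance / speed = 500 / 200000 seconds
Delay in ms = 500 * 1000 / 200000
Delay = 2.5000 ms
Rounded to 2 dp = 2.50 ms

2.50


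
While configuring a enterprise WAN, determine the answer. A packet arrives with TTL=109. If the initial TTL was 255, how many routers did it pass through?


Given: initial TTL = 255, received TTL = 109
Hops = initial TTL - received TTL
Hops = 255 - 109 = 146

146


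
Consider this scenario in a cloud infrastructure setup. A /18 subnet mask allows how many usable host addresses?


Given: subnet mask /18
Host bits = 32 - 18 = 14
Total addresses = 2^14 = 16384
Usable hosts = 16384 - 2 (network + broadcast) = 16382

16382


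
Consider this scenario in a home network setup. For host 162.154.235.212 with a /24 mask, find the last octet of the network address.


Given: IP = 162.154.235.212, prefix = /24
Subnet mask = 255.255.255.0
Last octet of IP: 212
Last octet of mask: 0
Network last octet = 212 AND 0 = 0

0


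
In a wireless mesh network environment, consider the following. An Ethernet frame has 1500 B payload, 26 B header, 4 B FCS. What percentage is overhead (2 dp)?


Given: payload = 1500 B, header = 26 B, trailer = 4 B
Overhead bytes = header + trailer = 26 + 4 = 30
Total frame = payload + overhead = 1500 + 30 = 1530
Overhead % = 30 / 1530 * 100 = 1.9608% -> 1.96% (2 dp)

1.96


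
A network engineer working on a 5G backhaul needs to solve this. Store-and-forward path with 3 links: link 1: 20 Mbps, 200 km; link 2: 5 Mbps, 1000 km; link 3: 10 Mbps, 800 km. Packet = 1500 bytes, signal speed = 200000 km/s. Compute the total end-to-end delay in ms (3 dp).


Packet = 1500 bytes = 12000 bits. Store-and-forward: sum (t_trans + t_prop) per link.
Link 1: t_trans = 12000/(20*10^6) s = 0.6000 ms; t_prop = 200/200000 s = 1.0000 ms; subtotal = 1.6000 ms
Link 2: t_trans = 12000/(5*10^6) s = 2.4000 ms; t_prop = 1000/200000 s = 5.0000 ms; subtotal = 7.4000 ms
Link 3: t_trans = 12000/(10*10^6) s = 1.2000 ms; t_prop = 800/200000 s = 4.0000 ms; subtotal = 5.2000 ms
End-to-end = 1.6000 + 7.4000 + 5.2000 = 14.2000 ms -> 14.200 ms (3 dp)

14.200


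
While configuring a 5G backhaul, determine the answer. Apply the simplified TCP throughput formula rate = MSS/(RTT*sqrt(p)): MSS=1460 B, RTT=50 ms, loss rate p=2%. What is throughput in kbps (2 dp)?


Given: MSS = 1460 bytes, RTT = 50 ms, loss = 2%
RTT in seconds = 50 / 1000 = 0.05
Loss rate = 2% = 0.02
sqrt(loss) = sqrt(0.02) = 0.141421356237
Throughput (bytes/s) = 1460 / (0.05 * 0.141421356237) = 206475.1801
Throughput (kbps) = 206475.1801 * 8 / 1000 = 1651.801441 -> 1651.80 kbps (2 dp)

1651.80


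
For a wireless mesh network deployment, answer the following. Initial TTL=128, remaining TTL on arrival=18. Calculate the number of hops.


Given: initial TTL = 128, received TTL = 18
Hops = initial TTL - received TTL
Hops = 128 - 18 = 110

110


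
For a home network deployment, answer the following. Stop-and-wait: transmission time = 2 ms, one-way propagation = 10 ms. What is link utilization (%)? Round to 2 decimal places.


Given: Ttrans = 2 ms, Tprop = 10 ms
RTT = 2 * Tprop = 2 * 10 = 20 ms
U = Ttrans / (Ttrans + RTT)
U = 2 / (2 + 20)
U = 2 / 22 = 0.090909
U% = 9.09%

9.09


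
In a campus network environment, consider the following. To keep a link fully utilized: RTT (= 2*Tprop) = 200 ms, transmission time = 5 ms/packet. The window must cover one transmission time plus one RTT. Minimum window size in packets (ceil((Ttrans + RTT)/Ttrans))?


Given: Ttrans = 5 ms, RTT = 200 ms (= 2 * Tprop, Tprop = 100 ms)
Time until first ACK returns = Ttrans + RTT = 5 + 200 = 205 ms
Need W * Ttrans >= Ttrans + RTT  ->  W >= (Ttrans + RTT) / Ttrans
(Ttrans + RTT) / Ttrans = 205 / 5 = 41
W_min = ceil(41) = 41

41


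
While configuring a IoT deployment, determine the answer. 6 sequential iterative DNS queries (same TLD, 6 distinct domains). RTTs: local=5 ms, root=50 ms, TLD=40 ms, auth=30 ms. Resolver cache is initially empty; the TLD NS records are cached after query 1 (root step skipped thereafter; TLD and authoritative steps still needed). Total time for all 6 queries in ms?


Lookup 1 (cold cache): local + root + TLD + auth = 5 + 50 + 40 + 30 = 125 ms
Lookups 2..6 (TLD NS cached -> skip root; new domain -> still ask TLD and auth): local + TLD + auth = 5 + 40 + 30 = 75 ms each
Remaining 5 lookups: 5 * 75 = 375 ms
Total = 125 + 375 = 500 ms

500


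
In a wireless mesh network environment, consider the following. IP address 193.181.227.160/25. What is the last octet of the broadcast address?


Given: IP = 193.181.227.160, prefix = /25
Host bits = 32 - 25 = 7
Network last octet = 160 AND mask = 128
Host part size = 2^7 - 1 = 127
Broadcast last octet = 128 OR 127 = 255

255


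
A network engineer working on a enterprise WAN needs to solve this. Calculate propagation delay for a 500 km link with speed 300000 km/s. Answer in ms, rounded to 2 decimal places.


Given: distance = 500 km, speed = 300000 km/s
Delay = distance / speed = 500 / 300000 seconds
Delay in ms = 500 * 1000 / 300000
Delay = 1.6667 ms
Rounded to 2 dp = 1.67 ms

1.67


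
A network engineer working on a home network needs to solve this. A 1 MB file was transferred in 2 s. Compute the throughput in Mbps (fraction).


Given: file = 1 MB, time = 2 s
File in Mb = 1 * 8 = 8 Mb
Throughput = 8 / 2 Mbps
Throughput = 4 Mbps

4


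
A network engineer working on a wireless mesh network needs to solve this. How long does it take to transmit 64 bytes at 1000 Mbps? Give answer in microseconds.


Given: packet = 64 bytes, bandwidth = 1000 Mbps
Packet in bits = 64 * 8 = 512 bits
Bandwidth = 1000 * 10^6 = 1000000000 bps
Time = 512 / 1000000000 seconds
Time in us = 512 * 10^6 / 1000000000 = 0.512

0.512


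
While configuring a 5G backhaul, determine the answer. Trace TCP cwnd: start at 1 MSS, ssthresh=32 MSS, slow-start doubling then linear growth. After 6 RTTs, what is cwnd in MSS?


RTT 0: cwnd = 1 MSS (initial)
RTT 1: cwnd = 2 MSS (slow start, doubled)
RTT 2: cwnd = 4 MSS (slow start, doubled)
RTT 3: cwnd = 8 MSS (slow start, doubled)
RTT 4: cwnd = 16 MSS (slow start, doubled)
RTT 5: cwnd = 32 MSS (slow start, doubled)
RTT 6: cwnd = 33 MSS (congestion avoidance, +1)

33


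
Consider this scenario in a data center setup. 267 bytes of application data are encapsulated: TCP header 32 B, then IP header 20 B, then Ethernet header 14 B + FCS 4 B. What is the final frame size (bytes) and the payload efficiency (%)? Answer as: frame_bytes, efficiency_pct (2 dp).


TCP segment = 267 + 32 = 299 B
IP packet = 299 + 20 = 319 B
Ethernet frame = 319 + 14 + 4 = 337 B
Efficiency = app / frame = 267 / 337 = 0.792285 = 79.2285% -> 79.23% (2 dp)

337, 79.23


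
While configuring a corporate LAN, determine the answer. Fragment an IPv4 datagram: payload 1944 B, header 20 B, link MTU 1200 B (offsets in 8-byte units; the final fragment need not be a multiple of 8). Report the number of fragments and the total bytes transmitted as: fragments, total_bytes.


Max data per non-final fragment = floor((MTU - header)/8)*8 = floor((1200 - 20)/8)*8 = floor(1180/8)*8 = 1176 B
Final fragment needs no 8-byte alignment: it can carry up to MTU - header = 1180 B
Non-final fragments needed = ceil((payload - 1180) / 1176) = ceil(764/1176) = ceil(0.6497) = 1
Number of fragments = 1 + 1 = 2
Fragment sizes (data): 1 * 1176 B + 768 B (last, 768 <= 1180 OK)
Total bytes sent = payload + n_frags * header = 1944 + 2*20 = 1944 + 40 = 1984 B

2, 1984


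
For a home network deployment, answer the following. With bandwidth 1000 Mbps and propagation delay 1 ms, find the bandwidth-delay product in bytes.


Given: bandwidth = 1000 Mbps, delay = 1 ms
BDP in bits = 1000 * 10^6 * 1 / 1000
BDP in bits = 1000000
BDP in bytes = 1000000 / 8 = 125000

125000


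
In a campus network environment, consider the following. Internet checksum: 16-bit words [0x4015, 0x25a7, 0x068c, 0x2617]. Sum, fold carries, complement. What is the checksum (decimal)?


Given words: [0x4015, 0x25a7, 0x068c, 0x2617]
Step 1: Sum all words
Raw sum = 16405 + 9639 + 1676 + 9751 = 37471
One's complement = ~37471 & 0xFFFF = 28064

28064


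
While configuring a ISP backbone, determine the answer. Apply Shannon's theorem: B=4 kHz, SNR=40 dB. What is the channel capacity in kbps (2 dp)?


Given: B = 4 kHz, SNR = 40 dB
SNR linear = 10^(40/10) = 10000
1 + SNR = 10001
log2(10001) = 13.2878566418
C = 4 * 1000 * 13.2878566418 = 53151.4266 bps
C = 53.151427 kbps -> 53.15 kbps (2 dp)

53.15


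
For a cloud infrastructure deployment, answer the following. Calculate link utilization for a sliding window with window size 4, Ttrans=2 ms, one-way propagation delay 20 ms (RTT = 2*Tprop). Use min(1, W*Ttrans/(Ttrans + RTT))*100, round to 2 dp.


Given: W = 4, Ttrans = 2 ms, RTT = 40 ms (= 2 * Tprop, Tprop = 20 ms)
Cycle time = Ttrans + RTT = 2 + 40 = 42 ms (first packet sent until its ACK returns)
W * Ttrans = 4 * 2 = 8 ms of sending per cycle
W * Ttrans / (Ttrans + RTT) = 8 / 42 = 0.190476
U = min(1, 0.190476) = 0.190476
U% = 19.05%

19.05


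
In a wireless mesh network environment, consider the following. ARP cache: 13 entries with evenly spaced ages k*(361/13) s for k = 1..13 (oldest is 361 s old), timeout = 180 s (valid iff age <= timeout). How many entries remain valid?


Ages are k * 361/13 s for k = 1..13 (spacing = 27.7692 s).
Entry k is valid iff k * 361/13 <= 180 iff k <= 13 * 180 / 361 = 6.4820
n_valid = floor(6.4820) = 6
(n_stale = 13 - 6 = 7)

6


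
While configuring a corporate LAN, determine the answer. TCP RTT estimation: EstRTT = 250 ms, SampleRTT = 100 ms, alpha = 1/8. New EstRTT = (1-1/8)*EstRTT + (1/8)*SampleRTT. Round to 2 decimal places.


Given: EstRTT = 250 ms, SampleRTT = 100 ms, alpha = 1/8
New EstRTT = (1 - alpha) * EstRTT + alpha * SampleRTT
(7/8) * 250 = 218.75
(1/8) * 100 = 12.5
New EstRTT = 218.75 + 12.5 = 231.25 ms -> 231.25 ms (2 dp)

231.25


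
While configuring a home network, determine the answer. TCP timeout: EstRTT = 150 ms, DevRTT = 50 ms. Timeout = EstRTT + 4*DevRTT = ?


Given: EstRTT = 150 ms, DevRTT = 50 ms
Timeout = EstRTT + 4 * DevRTT
4 * DevRTT = 4 * 50 = 200
Timeout = 150 + 200 = 350 ms

350


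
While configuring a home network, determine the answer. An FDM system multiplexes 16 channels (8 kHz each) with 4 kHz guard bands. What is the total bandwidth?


Given: 16 channels, 8 kHz each, guard = 4 kHz
Channel bandwidth = 16 * 8 = 128 kHz
Guard bands = 15 gaps * 4 kHz = 60 kHz
Total = 128 + 60 = 188 kHz

188


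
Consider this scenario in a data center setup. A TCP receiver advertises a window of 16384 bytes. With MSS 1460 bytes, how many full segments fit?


Given: RWND = 16384 bytes, MSS = 1460 bytes
Full segments = floor(RWND / MSS)
Full segments = floor(16384 / 1460)
Full segments = floor(11.2219) = 11

11


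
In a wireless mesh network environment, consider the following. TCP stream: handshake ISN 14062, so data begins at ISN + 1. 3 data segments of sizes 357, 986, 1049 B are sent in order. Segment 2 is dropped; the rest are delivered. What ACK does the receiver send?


SYN uses sequence number 14062; first data byte = ISN + 1 = 14063.
Segment 1: SEQ = 14063, len = 357 B, covers [14063, 14419]
Segment 2: SEQ = 14420, len = 986 B, covers [14420, 15405] [LOST]
Segment 3: SEQ = 15406, len = 1049 B, covers [15406, 16454]
In-order data received: bytes [14063, 14419] (segments 1..1).
Segment 2 missing -> gap begins at byte 14420; later segments buffered out of order.
Cumulative ACK = next expected in-order byte = 14063 + 357 = 14420

14420


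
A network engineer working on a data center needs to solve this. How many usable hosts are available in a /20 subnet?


Given: subnet mask /20
Host bits = 32 - 20 = 12
Total addresses = 2^12 = 4096
Usable hosts = 4096 - 2 (network + broadcast) = 4094

4094


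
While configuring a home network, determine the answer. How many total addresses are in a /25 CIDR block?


Given: CIDR prefix /25
Host bits = 32 - 25 = 7
Total addresses = 2^7 = 128

128


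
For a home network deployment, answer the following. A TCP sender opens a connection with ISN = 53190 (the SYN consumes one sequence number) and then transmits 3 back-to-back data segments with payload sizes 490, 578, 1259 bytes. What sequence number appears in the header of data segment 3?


The SYN occupies sequence number ISN = 53190, so the first data byte is ISN + 1 = 53191.
SEQ of data segment i = (ISN + 1) + sum of payload sizes of segments 1..i-1.
Segment 1: SEQ = 53191, payload = 490 bytes
Segment 2: SEQ = 53681, payload = 578 bytes
Segment 3: SEQ = 54259, payload = 1259 bytes
SEQ of segment 3 = 53191 + 490 + 578 = 54259

54259
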